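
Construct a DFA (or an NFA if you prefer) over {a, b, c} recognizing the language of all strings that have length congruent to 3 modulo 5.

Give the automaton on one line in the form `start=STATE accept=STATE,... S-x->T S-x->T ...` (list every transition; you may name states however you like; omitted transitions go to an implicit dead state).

start=q0 accept=q3 q0-a->q1 q0-b->q1 q0-c->q1 q1-a->q2 q1-b->q2 q1-c->q2 q2-a->q3 q2-b->q3 q2-c->q3 q3-a->q4 q3-b->q4 q3-c->q4 q4-a->q0 q4-b->q0 q4-c->q0

Count input length modulo 5: every symbol advances one step around the cycle q0 → q1 → q2 → q3 → q4 → q0. Accept at q3.
With 5 states:
        a   b   c  
>  q0   q1  q1  q1 
   q1   q2  q2  q2 
   q2   q3  q3  q3 
 * q3   q4  q4  q4 
   q4   q0  q0  q0 
(> = start, * = accepting)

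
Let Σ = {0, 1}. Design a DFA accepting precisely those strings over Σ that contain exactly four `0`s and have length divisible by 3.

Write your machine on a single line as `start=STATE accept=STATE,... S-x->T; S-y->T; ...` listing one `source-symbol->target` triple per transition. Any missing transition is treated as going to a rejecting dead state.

start=A; accept=P; A-0->B; A-1->C; B-0->D; B-1->E; C-0->E; C-1->F; D-0->G; D-1->H; E-0->H; E-1->I; F-0->I; F-1->A; G-0->J; G-1->K; H-0->K; H-1->L; I-0->L; I-1->B; J-0->M; J-1->N; K-0->N; K-1->O; L-0->O; L-1->D; M-0->M; M-1->M; N-0->M; N-1->P; O-0->P; O-1->G; P-0->M; P-1->J

Handle the two conditions separately and then intersect. One (6 states) tracks the count of `0`s, saturating at 5; the other (3 states) tracks the input length modulo 3. Each combined state is a pair, one component from each; accept when both components accept. Minimizing collapses redundant product states.
A 16-state machine:
       0  1 
>  A   B  C 
   B   D  E 
   C   E  F 
   D   G  H 
   E   H  I 
   F   I  A 
   G   J  K 
   H   K  L 
   I   L  B 
   J   M  N 
   K   N  O 
   L   O  D 
   M   M  M 
   N   M  P 
   O   P  G 
 * P   M  J 
(> = start, * = accepting)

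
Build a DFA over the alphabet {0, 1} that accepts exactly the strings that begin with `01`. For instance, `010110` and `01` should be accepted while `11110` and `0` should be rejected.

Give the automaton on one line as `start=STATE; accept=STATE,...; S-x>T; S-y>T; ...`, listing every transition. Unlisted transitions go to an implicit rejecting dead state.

start=s0; accept=s2; s0-0>s1; s0-1>s3; s1-0>s3; s1-1>s2; s2-0>s2; s2-1>s2; s3-0>s3; s3-1>s3

Walk along `01` while the input agrees: from s0 take `0` to s1, and so on. Any deviation drops to the rejecting sink s3. Once s2 is reached the prefix is confirmed and every continuation is accepted.
With 4 states:
        0   1  
>  s0   s1  s3 
   s1   s3  s2 
 * s2   s2  s2 
   s3   s3  s3 
(> = start, * = accepting)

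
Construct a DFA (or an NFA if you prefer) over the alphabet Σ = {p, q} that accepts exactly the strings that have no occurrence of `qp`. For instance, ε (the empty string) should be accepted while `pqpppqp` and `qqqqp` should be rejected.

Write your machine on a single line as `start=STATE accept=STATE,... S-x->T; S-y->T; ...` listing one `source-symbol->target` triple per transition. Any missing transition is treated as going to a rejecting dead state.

Track partial matches of the forbidden pattern `qp`. State S2 is a dead state reached once `qp` has occurred; every other state accepts. S0 means no part of `qp` is currently matched.
With 3 states:
        p   q  
>* S0   S0  S1 
 * S1   S2  S1 
   S2   S2  S2 
(> = start, * = accepting)

start=S0; accept=S0,S1; S0-p->S0; S0-q->S1; S1-p->S2; S1-q->S1; S2-p->S2; S2-q->S2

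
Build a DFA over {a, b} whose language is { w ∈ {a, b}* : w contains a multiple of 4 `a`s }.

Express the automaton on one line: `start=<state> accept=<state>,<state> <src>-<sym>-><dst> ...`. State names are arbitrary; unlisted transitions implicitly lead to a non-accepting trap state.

start=q0 accept=q0 q0-a->q1 q0-b->q0 q1-a->q2 q1-b->q1 q2-a->q3 q2-b->q2 q3-a->q0 q3-b->q3

Keep the running count of `a`s modulo 4: each `a` advances along the cycle q0 → q1 → q2 → q3 → q0 while other symbols loop. Accept at q0.
        a   b  
>* q0   q1  q0 
   q1   q2  q1 
   q2   q3  q2 
   q3   q0  q3 
(> = start, * = accepting)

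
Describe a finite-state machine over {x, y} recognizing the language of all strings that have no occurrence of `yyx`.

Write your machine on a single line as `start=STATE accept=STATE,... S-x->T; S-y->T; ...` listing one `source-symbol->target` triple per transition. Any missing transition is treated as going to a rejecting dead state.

start=S0; accept=S0,S1,S2; S0-x->S0; S0-y->S1; S1-x->S0; S1-y->S2; S2-x->S3; S2-y->S2; S3-x->S3; S3-y->S3

This is the complement of 'contains `yyx`'. Use the same substring-matching states — S0 through S3 holding how much of `yyx` has just been matched — but flip the accepting set: everything except the trap S3 accepts.
4 states suffice.
        x   y  
>* S0   S0  S1 
 * S1   S0  S2 
 * S2   S3  S2 
   S3   S3  S3 
(> = start, * = accepting)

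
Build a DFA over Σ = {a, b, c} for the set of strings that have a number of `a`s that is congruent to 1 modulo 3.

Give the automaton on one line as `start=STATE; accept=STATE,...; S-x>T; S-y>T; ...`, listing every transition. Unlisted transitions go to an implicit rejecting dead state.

start=S0; accept=S1; S0-a>S1; S0-b>S0; S0-c>S0; S1-a>S2; S1-b>S1; S1-c>S1; S2-a>S0; S2-b>S2; S2-c>S2

Keep the running count of `a`s modulo 3: each `a` advances along the cycle S0 → S1 → S2 → S0 while other symbols loop. Accept at S1.
3 states suffice.
        a   b   c  
>  S0   S1  S0  S0 
 * S1   S2  S1  S1 
   S2   S0  S2  S2 
(> = start, * = accepting)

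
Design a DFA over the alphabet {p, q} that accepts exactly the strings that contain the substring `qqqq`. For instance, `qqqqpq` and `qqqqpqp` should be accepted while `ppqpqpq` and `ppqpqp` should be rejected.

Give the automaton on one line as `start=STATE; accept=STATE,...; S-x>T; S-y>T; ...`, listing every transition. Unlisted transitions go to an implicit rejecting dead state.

start=A; accept=E; A-p>A; A-q>B; B-p>A; B-q>C; C-p>A; C-q>D; D-p>A; D-q>E; E-p>E; E-q>E

States A..D record the length of the longest prefix of `qqqq` that matches the current input suffix. Reaching E means `qqqq` has been seen, and we stay there forever. Accept from E.
       p  q 
>  A   A  B 
   B   A  C 
   C   A  D 
   D   A  E 
 * E   E  E 
(> = start, * = accepting)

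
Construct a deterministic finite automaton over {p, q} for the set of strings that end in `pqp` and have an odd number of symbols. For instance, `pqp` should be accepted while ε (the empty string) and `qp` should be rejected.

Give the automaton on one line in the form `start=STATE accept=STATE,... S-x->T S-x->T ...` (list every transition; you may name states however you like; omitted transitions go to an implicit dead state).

start=S0 accept=S4 S0-p->S1 S0-q->S2 S1-p->S0 S1-q->S3 S2-p->S0 S2-q->S0 S3-p->S4 S3-q->S2 S4-p->S0 S4-q->S3

Build one automaton per condition and run them in lockstep. One (4 states) tracks how much of the suffix `pqp` has currently been matched; the other (2 states) tracks the input length modulo 2. Each combined state is a pair, one component from each; accept when both components accept. Minimizing collapses redundant product states.
        p   q  
>  S0   S1  S2 
   S1   S0  S3 
   S2   S0  S0 
   S3   S4  S2 
 * S4   S0  S3 
(> = start, * = accepting)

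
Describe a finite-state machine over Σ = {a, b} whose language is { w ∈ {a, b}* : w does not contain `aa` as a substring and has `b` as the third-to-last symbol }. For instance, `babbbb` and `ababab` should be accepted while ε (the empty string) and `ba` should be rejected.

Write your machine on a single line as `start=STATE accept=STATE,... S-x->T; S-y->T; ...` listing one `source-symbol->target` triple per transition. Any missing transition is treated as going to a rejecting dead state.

Run two small machines in parallel and take their product. One (3 states) tracks partial matches of the forbidden pattern `aa`; the other (15 states) tracks the last 3 symbols read. Each combined state is a pair, one component from each; accept when both components accept.
20 states suffice.
          a    b  
>  S0     S1   S2 
   S1     S3   S4 
   S2     S5   S6 
   S3     S7   S8 
   S4     S9  S10 
   S5    S11  S12 
   S6    S13  S14 
   S7     S7   S8 
   S8    S15  S16 
   S9    S11  S12 
   S10   S13  S14 
   S11    S7   S8 
 * S12    S9  S10 
 * S13   S11  S12 
 * S14   S13  S14 
   S15   S11  S17 
   S16   S18  S19 
   S17   S15  S16 
   S18   S11  S17 
   S19   S18  S19 
(> = start, * = accepting)

start=S0; accept=S12,S13,S14; S0-a->S1; S0-b->S2; S1-a->S3; S1-b->S4; S2-a->S5; S2-b->S6; S3-a->S7; S3-b->S8; S4-a->S9; S4-b->S10; S5-a->S11; S5-b->S12; S6-a->S13; S6-b->S14; S7-a->S7; S7-b->S8; S8-a->S15; S8-b->S16; S9-a->S11; S9-b->S12; S10-a->S13; S10-b->S14; S11-a->S7; S11-b->S8; S12-a->S9; S12-b->S10; S13-a->S11; S13-b->S12; S14-a->S13; S14-b->S14; S15-a->S11; S15-b->S17; S16-a->S18; S16-b->S19; S17-a->S15; S17-b->S16; S18-a->S11; S18-b->S17; S19-a->S18; S19-b->S19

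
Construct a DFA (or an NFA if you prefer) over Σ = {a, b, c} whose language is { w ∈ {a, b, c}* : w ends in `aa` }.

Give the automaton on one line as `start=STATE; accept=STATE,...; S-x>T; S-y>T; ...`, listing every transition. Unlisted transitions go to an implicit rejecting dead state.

Remember how much of `aa` the current input suffix matches. State s0 means no match yet; s1 means the last symbol is `a`; s2 means the last 2 symbols are `aa`. Only s2 accepts. On a mismatch, fall back to the longest proper suffix that is still a prefix of `aa`.
A 3-state machine:
        a   b   c  
>  s0   s1  s0  s0 
   s1   s2  s0  s0 
 * s2   s2  s0  s0 
(> = start, * = accepting)

start=s0; accept=s2; s0-a>s1; s0-b>s0; s0-c>s0; s1-a>s2; s1-b>s0; s1-c>s0; s2-a>s2; s2-b>s0; s2-c>s0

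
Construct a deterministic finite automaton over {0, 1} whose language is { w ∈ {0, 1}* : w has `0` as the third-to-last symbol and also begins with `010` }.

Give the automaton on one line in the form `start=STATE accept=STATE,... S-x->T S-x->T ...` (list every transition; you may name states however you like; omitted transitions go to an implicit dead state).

Run two small machines in parallel and take their product. The first has 15 states tracking the last 3 symbols read; the second has 5 states tracking whether the input so far still matches the prefix `010`. A product state is a pair (one from each), accepting exactly when both do. Minimizing collapses redundant product states.
12 states suffice.
          0    1  
>  q0     q1   q2 
   q1     q2   q3 
   q2     q2   q2 
   q3     q4   q2 
 * q4     q5   q6 
   q5     q7   q8 
   q6     q4   q9 
 * q7     q7   q8 
 * q8     q4   q9 
 * q9    q10  q11 
   q10    q5   q6 
   q11   q10  q11 
(> = start, * = accepting)

start=q0 accept=q4,q7,q8,q9 q0-0->q1 q0-1->q2 q1-0->q2 q1-1->q3 q2-0->q2 q2-1->q2 q3-0->q4 q3-1->q2 q4-0->q5 q4-1->q6 q5-0->q7 q5-1->q8 q6-0->q4 q6-1->q9 q7-0->q7 q7-1->q8 q8-0->q4 q8-1->q9 q9-0->q10 q9-1->q11 q10-0->q5 q10-1->q6 q11-0->q10 q11-1->q11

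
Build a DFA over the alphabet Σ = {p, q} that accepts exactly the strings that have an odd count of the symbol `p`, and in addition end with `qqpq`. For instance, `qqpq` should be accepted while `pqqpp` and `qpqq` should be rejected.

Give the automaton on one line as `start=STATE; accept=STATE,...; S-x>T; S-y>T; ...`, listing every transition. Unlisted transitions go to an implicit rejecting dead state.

start=s0; accept=s8; s0-p>s1; s0-q>s2; s1-p>s0; s1-q>s3; s2-p>s1; s2-q>s4; s3-p>s0; s3-q>s5; s4-p>s6; s4-q>s4; s5-p>s7; s5-q>s5; s6-p>s0; s6-q>s8; s7-p>s1; s7-q>s9; s8-p>s0; s8-q>s5; s9-p>s1; s9-q>s4

Build one automaton per condition and run them in lockstep. One (2 states) tracks the count of `p`s modulo 2; the other (5 states) tracks how much of the suffix `qqpq` has currently been matched. Each combined state is a pair, one component from each; accept when both components accept.
10 states suffice.
        p   q  
>  s0   s1  s2 
   s1   s0  s3 
   s2   s1  s4 
   s3   s0  s5 
   s4   s6  s4 
   s5   s7  s5 
   s6   s0  s8 
   s7   s1  s9 
 * s8   s0  s5 
   s9   s1  s4 
(> = start, * = accepting)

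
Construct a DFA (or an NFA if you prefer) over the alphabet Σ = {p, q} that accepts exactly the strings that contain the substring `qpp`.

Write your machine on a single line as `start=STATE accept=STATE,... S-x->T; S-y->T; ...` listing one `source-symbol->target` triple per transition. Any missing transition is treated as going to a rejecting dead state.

Track how much of `qpp` has been matched so far: state s0 is no progress, s3 is the absorbing accept state reached once `qpp` has occurred. Intermediate states record partial matches; on a mismatch, fall back to the longest reusable overlap.
        p   q  
>  s0   s0  s1 
   s1   s2  s1 
   s2   s3  s1 
 * s3   s3  s3 
(> = start, * = accepting)

start=s0; accept=s3; s0-p->s0; s0-q->s1; s1-p->s2; s1-q->s1; s2-p->s3; s2-q->s1; s3-p->s3; s3-q->s3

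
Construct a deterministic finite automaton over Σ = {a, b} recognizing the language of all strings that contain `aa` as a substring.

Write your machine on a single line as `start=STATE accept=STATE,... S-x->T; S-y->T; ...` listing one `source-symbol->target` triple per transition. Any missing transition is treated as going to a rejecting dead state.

Track how much of `aa` has been matched so far: state q0 is no progress, q2 is the absorbing accept state reached once `aa` has occurred. Intermediate states record partial matches; on a mismatch, fall back to the longest reusable overlap.
        a   b  
>  q0   q1  q0 
   q1   q2  q0 
 * q2   q2  q2 
(> = start, * = accepting)

start=q0; accept=q2; q0-a->q1; q0-b->q0; q1-a->q2; q1-b->q0; q2-a->q2; q2-b->q2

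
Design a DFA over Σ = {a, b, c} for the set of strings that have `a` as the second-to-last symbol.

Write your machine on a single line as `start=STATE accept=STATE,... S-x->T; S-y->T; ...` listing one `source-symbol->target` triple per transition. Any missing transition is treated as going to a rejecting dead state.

start=s0; accept=s4,s5,s6; s0-a->s1; s0-b->s2; s0-c->s3; s1-a->s4; s1-b->s5; s1-c->s6; s2-a->s7; s2-b->s8; s2-c->s9; s3-a->s10; s3-b->s11; s3-c->s12; s4-a->s4; s4-b->s5; s4-c->s6; s5-a->s7; s5-b->s8; s5-c->s9; s6-a->s10; s6-b->s11; s6-c->s12; s7-a->s4; s7-b->s5; s7-c->s6; s8-a->s7; s8-b->s8; s8-c->s9; s9-a->s10; s9-b->s11; s9-c->s12; s10-a->s4; s10-b->s5; s10-c->s6; s11-a->s7; s11-b->s8; s11-c->s9; s12-a->s10; s12-b->s11; s12-c->s12

A DFA must remember the last 2 symbols (since which symbol is second-to-last isn't known until the input ends). Use one state per possible window of the last ≤2 symbols; accept from those whose window starts with `a`.
A 13-state machine:
          a    b    c  
>  s0     s1   s2   s3 
   s1     s4   s5   s6 
   s2     s7   s8   s9 
   s3    s10  s11  s12 
 * s4     s4   s5   s6 
 * s5     s7   s8   s9 
 * s6    s10  s11  s12 
   s7     s4   s5   s6 
   s8     s7   s8   s9 
   s9    s10  s11  s12 
   s10    s4   s5   s6 
   s11    s7   s8   s9 
   s12   s10  s11  s12 
(> = start, * = accepting)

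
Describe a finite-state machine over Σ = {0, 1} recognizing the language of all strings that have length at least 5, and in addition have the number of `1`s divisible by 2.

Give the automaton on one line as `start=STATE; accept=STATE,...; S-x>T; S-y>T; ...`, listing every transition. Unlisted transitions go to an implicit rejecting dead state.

start=q0; accept=q9; q0-0>q1; q0-1>q2; q1-0>q3; q1-1>q4; q2-0>q4; q2-1>q3; q3-0>q5; q3-1>q6; q4-0>q6; q4-1>q5; q5-0>q7; q5-1>q8; q6-0>q8; q6-1>q7; q7-0>q9; q7-1>q8; q8-0>q8; q8-1>q9; q9-0>q9; q9-1>q8

Build one automaton per condition and run them in lockstep. The first has 7 states tracking the input length, saturating at 6; the second has 2 states tracking the count of `1`s modulo 2. A product state is a pair (one from each), accepting exactly when both do. After merging equivalent states the machine shrinks.
A 10-state machine:
        0   1  
>  q0   q1  q2 
   q1   q3  q4 
   q2   q4  q3 
   q3   q5  q6 
   q4   q6  q5 
   q5   q7  q8 
   q6   q8  q7 
   q7   q9  q8 
   q8   q8  q9 
 * q9   q9  q8 
(> = start, * = accepting)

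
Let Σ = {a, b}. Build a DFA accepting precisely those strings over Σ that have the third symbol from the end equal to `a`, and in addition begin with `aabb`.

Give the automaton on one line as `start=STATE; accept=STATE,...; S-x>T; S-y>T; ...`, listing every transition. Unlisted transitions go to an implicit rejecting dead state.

Run two small machines in parallel and take their product. One (15 states) tracks the last 3 symbols read; the other (6 states) tracks whether the input so far still matches the prefix `aabb`. Each combined state is a pair, one component from each; accept when both components accept.
A 24-state machine:
          a    b  
>  s0     s1   s2 
   s1     s3   s4 
   s2     s5   s6 
   s3     s7   s8 
   s4     s9  s10 
   s5    s11  s12 
   s6    s13  s14 
   s7     s7  s15 
   s8     s9  s16 
   s9    s11  s12 
   s10   s13  s14 
   s11    s7  s15 
   s12    s9  s10 
   s13   s11  s12 
   s14   s13  s14 
   s15    s9  s10 
 * s16   s17  s18 
   s17   s19  s20 
   s18   s17  s18 
   s19   s21  s22 
   s20   s23  s16 
 * s21   s21  s22 
 * s22   s23  s16 
 * s23   s19  s20 
(> = start, * = accepting)

start=s0; accept=s16,s21,s22,s23; s0-a>s1; s0-b>s2; s1-a>s3; s1-b>s4; s2-a>s5; s2-b>s6; s3-a>s7; s3-b>s8; s4-a>s9; s4-b>s10; s5-a>s11; s5-b>s12; s6-a>s13; s6-b>s14; s7-a>s7; s7-b>s15; s8-a>s9; s8-b>s16; s9-a>s11; s9-b>s12; s10-a>s13; s10-b>s14; s11-a>s7; s11-b>s15; s12-a>s9; s12-b>s10; s13-a>s11; s13-b>s12; s14-a>s13; s14-b>s14; s15-a>s9; s15-b>s10; s16-a>s17; s16-b>s18; s17-a>s19; s17-b>s20; s18-a>s17; s18-b>s18; s19-a>s21; s19-b>s22; s20-a>s23; s20-b>s16; s21-a>s21; s21-b>s22; s22-a>s23; s22-b>s16; s23-a>s19; s23-b>s20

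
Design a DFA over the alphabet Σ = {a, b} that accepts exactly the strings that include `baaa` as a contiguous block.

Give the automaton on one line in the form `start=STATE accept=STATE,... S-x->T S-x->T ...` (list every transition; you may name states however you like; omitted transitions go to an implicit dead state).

States q0..q3 record the length of the longest prefix of `baaa` that matches the current input suffix. Reaching q4 means `baaa` has been seen, and we stay there forever. Accept from q4.
5 states suffice.
        a   b  
>  q0   q0  q1 
   q1   q2  q1 
   q2   q3  q1 
   q3   q4  q1 
 * q4   q4  q4 
(> = start, * = accepting)

start=q0 accept=q4 q0-a->q0 q0-b->q1 q1-a->q2 q1-b->q1 q2-a->q3 q2-b->q1 q3-a->q4 q3-b->q1 q4-a->q4 q4-b->q4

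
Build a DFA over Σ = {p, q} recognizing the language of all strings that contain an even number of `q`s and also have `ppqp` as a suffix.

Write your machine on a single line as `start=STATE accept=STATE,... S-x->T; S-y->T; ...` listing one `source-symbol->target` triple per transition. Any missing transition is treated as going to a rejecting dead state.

start=s0; accept=s5; s0-p->s0; s0-q->s1; s1-p->s2; s1-q->s0; s2-p->s3; s2-q->s0; s3-p->s3; s3-q->s4; s4-p->s5; s4-q->s1; s5-p->s0; s5-q->s1

Handle the two conditions separately and then intersect. One (2 states) tracks the count of `q`s modulo 2; the other (5 states) tracks how much of the suffix `ppqp` has currently been matched. Each combined state is a pair, one component from each; accept when both components accept. Equivalent product states are then merged.
A 6-state machine:
        p   q  
>  s0   s0  s1 
   s1   s2  s0 
   s2   s3  s0 
   s3   s3  s4 
   s4   s5  s1 
 * s5   s0  s1 
(> = start, * = accepting)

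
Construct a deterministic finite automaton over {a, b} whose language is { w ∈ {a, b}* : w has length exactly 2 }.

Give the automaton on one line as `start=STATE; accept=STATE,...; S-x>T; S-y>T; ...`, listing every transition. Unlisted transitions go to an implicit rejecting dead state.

start=q0; accept=q2; q0-a>q1; q0-b>q1; q1-a>q2; q1-b>q2; q2-a>q3; q2-b>q3; q3-a>q3; q3-b>q3

Count input length up to 3: every symbol moves from q0 toward q3, which means 'more than 2' and absorbs. Accept from {q2}.
With 4 states:
        a   b  
>  q0   q1  q1 
   q1   q2  q2 
 * q2   q3  q3 
   q3   q3  q3 
(> = start, * = accepting)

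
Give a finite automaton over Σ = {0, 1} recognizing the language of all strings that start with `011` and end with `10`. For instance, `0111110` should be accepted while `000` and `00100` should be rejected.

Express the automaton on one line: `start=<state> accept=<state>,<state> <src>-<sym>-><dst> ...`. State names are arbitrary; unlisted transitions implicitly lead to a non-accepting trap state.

start=q0 accept=q5 q0-0->q1 q0-1->q2 q1-0->q2 q1-1->q3 q2-0->q2 q2-1->q2 q3-0->q2 q3-1->q4 q4-0->q5 q4-1->q4 q5-0->q6 q5-1->q4 q6-0->q6 q6-1->q4

Handle the two conditions separately and then intersect. The first has 5 states tracking whether the input so far still matches the prefix `011`; the second has 3 states tracking how much of the suffix `10` has currently been matched. A product state is a pair (one from each), accepting exactly when both do. Minimizing collapses redundant product states.
With 7 states:
        0   1  
>  q0   q1  q2 
   q1   q2  q3 
   q2   q2  q2 
   q3   q2  q4 
   q4   q5  q4 
 * q5   q6  q4 
   q6   q6  q4 
(> = start, * = accepting)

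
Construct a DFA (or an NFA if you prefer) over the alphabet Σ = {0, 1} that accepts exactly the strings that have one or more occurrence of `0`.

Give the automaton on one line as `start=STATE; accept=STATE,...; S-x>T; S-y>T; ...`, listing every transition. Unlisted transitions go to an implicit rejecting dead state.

Only the number of `0`s matters, and only up to 2. Make a chain A → B → C advanced by each `0` (with C absorbing); every other symbol self-loops. The accepting set is {B, C}.
       0  1 
>  A   B  A 
 * B   C  B 
 * C   C  C 
(> = start, * = accepting)

start=A; accept=B,C; A-0>B; A-1>A; B-0>C; B-1>B; C-0>C; C-1>C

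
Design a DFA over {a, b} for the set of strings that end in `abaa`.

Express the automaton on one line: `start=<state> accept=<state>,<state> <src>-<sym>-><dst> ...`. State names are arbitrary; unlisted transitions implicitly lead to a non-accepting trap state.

Let each state record the length of the longest suffix of the input read so far that is also a prefix of `abaa`. q1 means the last symbol is `a`; q2 means the last 2 symbols are `ab`; q3 means the last 3 symbols are `aba`; q4 means the last 4 symbols are `abaa`. Accept only at q4, where the string currently ends in `abaa`.
        a   b  
>  q0   q1  q0 
   q1   q1  q2 
   q2   q3  q0 
   q3   q4  q2 
 * q4   q1  q2 
(> = start, * = accepting)

start=q0 accept=q4 q0-a->q1 q0-b->q0 q1-a->q1 q1-b->q2 q2-a->q3 q2-b->q0 q3-a->q4 q3-b->q2 q4-a->q1 q4-b->q2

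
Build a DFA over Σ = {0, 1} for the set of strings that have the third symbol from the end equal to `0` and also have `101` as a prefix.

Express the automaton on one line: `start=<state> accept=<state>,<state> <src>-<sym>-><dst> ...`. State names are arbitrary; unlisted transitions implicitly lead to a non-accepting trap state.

start=S0 accept=S5,S6,S10,S11 S0-0->S1 S0-1->S2 S1-0->S1 S1-1->S1 S2-0->S3 S2-1->S1 S3-0->S1 S3-1->S4 S4-0->S5 S4-1->S6 S5-0->S7 S5-1->S4 S6-0->S8 S6-1->S9 S7-0->S10 S7-1->S11 S8-0->S7 S8-1->S4 S9-0->S8 S9-1->S9 S10-0->S10 S10-1->S11 S11-0->S5 S11-1->S6

Handle the two conditions separately and then intersect. The first has 15 states tracking the last 3 symbols read; the second has 5 states tracking whether the input so far still matches the prefix `101`. A product state is a pair (one from each), accepting exactly when both do. Equivalent product states are then merged.
A 12-state machine:
          0    1  
>  S0     S1   S2 
   S1     S1   S1 
   S2     S3   S1 
   S3     S1   S4 
   S4     S5   S6 
 * S5     S7   S4 
 * S6     S8   S9 
   S7    S10  S11 
   S8     S7   S4 
   S9     S8   S9 
 * S10   S10  S11 
 * S11    S5   S6 
(> = start, * = accepting)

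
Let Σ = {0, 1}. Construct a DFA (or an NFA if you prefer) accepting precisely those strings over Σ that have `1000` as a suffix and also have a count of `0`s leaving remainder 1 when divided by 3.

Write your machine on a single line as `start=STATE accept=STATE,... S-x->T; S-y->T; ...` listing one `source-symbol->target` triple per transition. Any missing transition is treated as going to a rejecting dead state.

start=q0; accept=q6; q0-0->q1; q0-1->q0; q1-0->q2; q1-1->q3; q2-0->q0; q2-1->q2; q3-0->q4; q3-1->q3; q4-0->q5; q4-1->q2; q5-0->q6; q5-1->q0; q6-0->q2; q6-1->q3

Build one automaton per condition and run them in lockstep. The first has 5 states tracking how much of the suffix `1000` has currently been matched; the second has 3 states tracking the count of `0`s modulo 3. A product state is a pair (one from each), accepting exactly when both do. Equivalent product states are then merged.
7 states suffice.
        0   1  
>  q0   q1  q0 
   q1   q2  q3 
   q2   q0  q2 
   q3   q4  q3 
   q4   q5  q2 
   q5   q6  q0 
 * q6   q2  q3 
(> = start, * = accepting)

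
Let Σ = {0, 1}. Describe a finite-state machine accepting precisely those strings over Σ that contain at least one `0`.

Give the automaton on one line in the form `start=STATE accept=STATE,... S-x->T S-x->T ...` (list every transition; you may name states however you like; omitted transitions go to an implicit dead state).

Count `0`s, saturating at 2: state A means no `0` yet, B means one `0` seen, C means more than one. Each `0` increments (capped at C); other symbols loop. Accept from {B, C}.
3 states suffice.
       0  1 
>  A   B  A 
 * B   C  B 
 * C   C  C 
(> = start, * = accepting)

start=A accept=B,C A-0->B A-1->A B-0->C B-1->B C-0->C C-1->C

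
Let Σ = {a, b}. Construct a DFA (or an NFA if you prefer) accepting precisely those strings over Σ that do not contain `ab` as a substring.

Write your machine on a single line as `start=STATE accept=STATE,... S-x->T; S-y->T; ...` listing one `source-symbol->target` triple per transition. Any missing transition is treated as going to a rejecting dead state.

Track partial matches of the forbidden pattern `ab`. State q2 is a dead state reached once `ab` has occurred; every other state accepts. q0 means no part of `ab` is currently matched.
        a   b  
>* q0   q1  q0 
 * q1   q1  q2 
   q2   q2  q2 
(> = start, * = accepting)

start=q0; accept=q0,q1; q0-a->q1; q0-b->q0; q1-a->q1; q1-b->q2; q2-a->q2; q2-b->q2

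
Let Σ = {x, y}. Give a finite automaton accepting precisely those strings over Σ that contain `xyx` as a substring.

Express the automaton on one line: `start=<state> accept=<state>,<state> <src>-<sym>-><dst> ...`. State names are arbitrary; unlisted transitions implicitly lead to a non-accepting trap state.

States q0..q2 record the length of the longest prefix of `xyx` that matches the current input suffix. Reaching q3 means `xyx` has been seen, and we stay there forever. Accept from q3.
        x   y  
>  q0   q1  q0 
   q1   q1  q2 
   q2   q3  q0 
 * q3   q3  q3 
(> = start, * = accepting)

start=q0 accept=q3 q0-x->q1 q0-y->q0 q1-x->q1 q1-y->q2 q2-x->q3 q2-y->q0 q3-x->q3 q3-y->q3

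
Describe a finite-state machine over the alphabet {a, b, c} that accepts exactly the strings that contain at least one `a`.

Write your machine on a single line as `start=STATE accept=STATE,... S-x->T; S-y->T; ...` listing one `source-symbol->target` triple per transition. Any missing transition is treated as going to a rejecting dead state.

start=q0; accept=q1,q2; q0-a->q1; q0-b->q0; q0-c->q0; q1-a->q2; q1-b->q1; q1-c->q1; q2-a->q2; q2-b->q2; q2-c->q2

Count `a`s, saturating at 2: state q0 means no `a` yet, q1 means one `a` seen, q2 means more than one. Each `a` increments (capped at q2); other symbols loop. Accept from {q1, q2}.
A 3-state machine:
        a   b   c  
>  q0   q1  q0  q0 
 * q1   q2  q1  q1 
 * q2   q2  q2  q2 
(> = start, * = accepting)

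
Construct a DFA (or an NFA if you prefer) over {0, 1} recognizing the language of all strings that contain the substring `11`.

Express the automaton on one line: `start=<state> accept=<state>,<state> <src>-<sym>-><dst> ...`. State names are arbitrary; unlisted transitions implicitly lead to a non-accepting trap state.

States S0..S1 record the length of the longest prefix of `11` that matches the current input suffix. Reaching S2 means `11` has been seen, and we stay there forever. Accept from S2.
With 3 states:
        0   1  
>  S0   S0  S1 
   S1   S0  S2 
 * S2   S2  S2 
(> = start, * = accepting)

start=S0 accept=S2 S0-0->S0 S0-1->S1 S1-0->S0 S1-1->S2 S2-0->S2 S2-1->S2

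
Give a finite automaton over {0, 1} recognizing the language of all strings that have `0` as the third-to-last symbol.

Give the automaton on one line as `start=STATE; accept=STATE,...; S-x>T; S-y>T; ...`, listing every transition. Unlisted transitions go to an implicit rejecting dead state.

start=s0; accept=s7,s8,s9,s10; s0-0>s1; s0-1>s2; s1-0>s3; s1-1>s4; s2-0>s5; s2-1>s6; s3-0>s7; s3-1>s8; s4-0>s9; s4-1>s10; s5-0>s11; s5-1>s12; s6-0>s13; s6-1>s14; s7-0>s7; s7-1>s8; s8-0>s9; s8-1>s10; s9-0>s11; s9-1>s12; s10-0>s13; s10-1>s14; s11-0>s7; s11-1>s8; s12-0>s9; s12-1>s10; s13-0>s11; s13-1>s12; s14-0>s13; s14-1>s14

Because acceptance depends on a position counted from the end, the machine has to buffer the most recent 3 symbols. Make each state the string of the last up-to-3 symbols read; on input `x` shift the window left and append `x`. Accept when the buffered window has length 3 and begins with `0`.
With 15 states:
          0    1  
>  s0     s1   s2 
   s1     s3   s4 
   s2     s5   s6 
   s3     s7   s8 
   s4     s9  s10 
   s5    s11  s12 
   s6    s13  s14 
 * s7     s7   s8 
 * s8     s9  s10 
 * s9    s11  s12 
 * s10   s13  s14 
   s11    s7   s8 
   s12    s9  s10 
   s13   s11  s12 
   s14   s13  s14 
(> = start, * = accepting)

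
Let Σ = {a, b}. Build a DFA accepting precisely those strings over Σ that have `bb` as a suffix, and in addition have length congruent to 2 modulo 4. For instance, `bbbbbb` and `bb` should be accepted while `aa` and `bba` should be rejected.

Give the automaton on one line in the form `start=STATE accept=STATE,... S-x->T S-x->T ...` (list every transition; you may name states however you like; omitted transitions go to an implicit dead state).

start=s0 accept=s4 s0-a->s1 s0-b->s2 s1-a->s3 s1-b->s3 s2-a->s3 s2-b->s4 s3-a->s5 s3-b->s5 s4-a->s5 s4-b->s5 s5-a->s0 s5-b->s0

Build one automaton per condition and run them in lockstep. The first has 3 states tracking how much of the suffix `bb` has currently been matched; the second has 4 states tracking the input length modulo 4. A product state is a pair (one from each), accepting exactly when both do. After merging equivalent states the machine shrinks.
A 6-state machine:
        a   b  
>  s0   s1  s2 
   s1   s3  s3 
   s2   s3  s4 
   s3   s5  s5 
 * s4   s5  s5 
   s5   s0  s0 
(> = start, * = accepting)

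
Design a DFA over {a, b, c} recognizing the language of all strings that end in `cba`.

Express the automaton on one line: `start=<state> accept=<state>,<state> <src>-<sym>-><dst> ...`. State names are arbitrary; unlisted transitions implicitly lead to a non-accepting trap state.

start=q0 accept=q3 q0-a->q0 q0-b->q0 q0-c->q1 q1-a->q0 q1-b->q2 q1-c->q1 q2-a->q3 q2-b->q0 q2-c->q1 q3-a->q0 q3-b->q0 q3-c->q1

Remember how much of `cba` the current input suffix matches. State q0 means no match yet; q1 means the last symbol is `c`; q2 means the last 2 symbols are `cb`; q3 means the last 3 symbols are `cba`. Only q3 accepts. On a mismatch, fall back to the longest proper suffix that is still a prefix of `cba`.
With 4 states:
        a   b   c  
>  q0   q0  q0  q1 
   q1   q0  q2  q1 
   q2   q3  q0  q1 
 * q3   q0  q0  q1 
(> = start, * = accepting)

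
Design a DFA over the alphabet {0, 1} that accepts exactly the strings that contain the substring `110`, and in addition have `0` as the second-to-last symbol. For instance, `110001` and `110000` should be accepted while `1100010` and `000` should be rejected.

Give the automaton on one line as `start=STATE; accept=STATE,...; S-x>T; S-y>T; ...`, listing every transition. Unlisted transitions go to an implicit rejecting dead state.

Build one automaton per condition and run them in lockstep. The first has 4 states tracking whether and how much of `110` has been seen; the second has 7 states tracking the last 2 symbols read. A product state is a pair (one from each), accepting exactly when both do. After merging equivalent states the machine shrinks.
With 6 states:
        0   1  
>  q0   q0  q1 
   q1   q0  q2 
   q2   q3  q2 
   q3   q4  q5 
 * q4   q4  q5 
 * q5   q3  q2 
(> = start, * = accepting)

start=q0; accept=q4,q5; q0-0>q0; q0-1>q1; q1-0>q0; q1-1>q2; q2-0>q3; q2-1>q2; q3-0>q4; q3-1>q5; q4-0>q4; q4-1>q5; q5-0>q3; q5-1>q2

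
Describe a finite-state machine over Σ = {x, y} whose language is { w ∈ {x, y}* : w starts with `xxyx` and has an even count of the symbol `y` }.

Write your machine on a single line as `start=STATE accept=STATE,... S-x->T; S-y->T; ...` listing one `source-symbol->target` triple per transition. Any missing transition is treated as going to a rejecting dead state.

Handle the two conditions separately and then intersect. One (6 states) tracks whether the input so far still matches the prefix `xxyx`; the other (2 states) tracks the count of `y`s modulo 2. Each combined state is a pair, one component from each; accept when both components accept.
With 8 states:
        x   y  
>  s0   s1  s2 
   s1   s3  s2 
   s2   s2  s4 
   s3   s4  s5 
   s4   s4  s2 
   s5   s6  s4 
   s6   s6  s7 
 * s7   s7  s6 
(> = start, * = accepting)

start=s0; accept=s7; s0-x->s1; s0-y->s2; s1-x->s3; s1-y->s2; s2-x->s2; s2-y->s4; s3-x->s4; s3-y->s5; s4-x->s4; s4-y->s2; s5-x->s6; s5-y->s4; s6-x->s6; s6-y->s7; s7-x->s7; s7-y->s6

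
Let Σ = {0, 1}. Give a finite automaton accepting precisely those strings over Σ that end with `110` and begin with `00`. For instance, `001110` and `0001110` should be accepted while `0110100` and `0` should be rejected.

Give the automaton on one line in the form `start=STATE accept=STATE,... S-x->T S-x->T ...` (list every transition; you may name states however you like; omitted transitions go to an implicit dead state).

Build one automaton per condition and run them in lockstep. The first has 4 states tracking how much of the suffix `110` has currently been matched; the second has 4 states tracking whether the input so far still matches the prefix `00`. A product state is a pair (one from each), accepting exactly when both do.
        0   1  
>  q0   q1  q2 
   q1   q3  q2 
   q2   q4  q5 
   q3   q3  q6 
   q4   q4  q2 
   q5   q7  q5 
   q6   q3  q8 
   q7   q4  q2 
   q8   q9  q8 
 * q9   q3  q6 
(> = start, * = accepting)

start=q0 accept=q9 q0-0->q1 q0-1->q2 q1-0->q3 q1-1->q2 q2-0->q4 q2-1->q5 q3-0->q3 q3-1->q6 q4-0->q4 q4-1->q2 q5-0->q7 q5-1->q5 q6-0->q3 q6-1->q8 q7-0->q4 q7-1->q2 q8-0->q9 q8-1->q8 q9-0->q3 q9-1->q6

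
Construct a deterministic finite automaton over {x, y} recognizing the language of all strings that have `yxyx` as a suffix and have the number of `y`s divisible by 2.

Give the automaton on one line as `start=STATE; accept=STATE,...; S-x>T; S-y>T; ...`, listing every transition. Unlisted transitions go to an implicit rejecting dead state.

Build one automaton per condition and run them in lockstep. One (5 states) tracks how much of the suffix `yxyx` has currently been matched; the other (2 states) tracks the count of `y`s modulo 2. Each combined state is a pair, one component from each; accept when both components accept.
A 10-state machine:
        x   y  
>  q0   q0  q1 
   q1   q2  q3 
   q2   q4  q5 
   q3   q6  q1 
   q4   q4  q3 
   q5   q7  q1 
   q6   q0  q8 
 * q7   q0  q8 
   q8   q9  q3 
   q9   q4  q5 
(> = start, * = accepting)

start=q0; accept=q7; q0-x>q0; q0-y>q1; q1-x>q2; q1-y>q3; q2-x>q4; q2-y>q5; q3-x>q6; q3-y>q1; q4-x>q4; q4-y>q3; q5-x>q7; q5-y>q1; q6-x>q0; q6-y>q8; q7-x>q0; q7-y>q8; q8-x>q9; q8-y>q3; q9-x>q4; q9-y>q5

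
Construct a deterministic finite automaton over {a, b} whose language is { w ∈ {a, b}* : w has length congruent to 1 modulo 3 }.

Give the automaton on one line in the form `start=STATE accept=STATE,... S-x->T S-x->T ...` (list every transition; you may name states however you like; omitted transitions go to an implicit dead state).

Only the length mod 3 matters, so use a 3-cycle: from any state, every input symbol moves to the next state, wrapping q2 back to q0. Mark q1 accepting.
With 3 states:
        a   b  
>  q0   q1  q1 
 * q1   q2  q2 
   q2   q0  q0 
(> = start, * = accepting)

start=q0 accept=q1 q0-a->q1 q0-b->q1 q1-a->q2 q1-b->q2 q2-a->q0 q2-b->q0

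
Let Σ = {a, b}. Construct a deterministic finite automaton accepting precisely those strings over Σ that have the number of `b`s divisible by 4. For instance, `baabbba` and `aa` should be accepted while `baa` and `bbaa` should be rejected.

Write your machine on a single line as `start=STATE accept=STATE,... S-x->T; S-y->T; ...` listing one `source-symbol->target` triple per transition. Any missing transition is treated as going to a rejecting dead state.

start=q0; accept=q0; q0-a->q0; q0-b->q1; q1-a->q1; q1-b->q2; q2-a->q2; q2-b->q3; q3-a->q3; q3-b->q0

Keep the running count of `b`s modulo 4: each `b` advances along the cycle q0 → q1 → q2 → q3 → q0 while other symbols loop. Accept at q0.
4 states suffice.
        a   b  
>* q0   q0  q1 
   q1   q1  q2 
   q2   q2  q3 
   q3   q3  q0 
(> = start, * = accepting)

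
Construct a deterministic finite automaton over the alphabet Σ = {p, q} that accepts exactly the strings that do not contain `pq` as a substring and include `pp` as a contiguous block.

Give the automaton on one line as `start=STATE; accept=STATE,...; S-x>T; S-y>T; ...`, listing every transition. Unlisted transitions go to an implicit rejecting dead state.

Build one automaton per condition and run them in lockstep. One (3 states) tracks partial matches of the forbidden pattern `pq`; the other (3 states) tracks whether and how much of `pp` has been seen. Each combined state is a pair, one component from each; accept when both components accept.
6 states suffice.
       p  q 
>  A   B  A 
   B   C  D 
 * C   C  E 
   D   F  D 
   E   E  E 
   F   E  D 
(> = start, * = accepting)

start=A; accept=C; A-p>B; A-q>A; B-p>C; B-q>D; C-p>C; C-q>E; D-p>F; D-q>D; E-p>E; E-q>E; F-p>E; F-q>D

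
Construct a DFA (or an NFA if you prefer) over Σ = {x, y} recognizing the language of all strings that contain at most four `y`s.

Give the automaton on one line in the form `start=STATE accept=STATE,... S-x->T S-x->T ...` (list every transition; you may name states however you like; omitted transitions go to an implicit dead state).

Count `y`s, saturating at 5: states S0 through S4 mean 0 through 4 `y`s seen; S5 means more than 4. Each `y` increments (capped at S5); other symbols loop. Accept from {S0, S1, S2, S3, S4}.
With 6 states:
        x   y  
>* S0   S0  S1 
 * S1   S1  S2 
 * S2   S2  S3 
 * S3   S3  S4 
 * S4   S4  S5 
   S5   S5  S5 
(> = start, * = accepting)

start=S0 accept=S0,S1,S2,S3,S4 S0-x->S0 S0-y->S1 S1-x->S1 S1-y->S2 S2-x->S2 S2-y->S3 S3-x->S3 S3-y->S4 S4-x->S4 S4-y->S5 S5-x->S5 S5-y->S5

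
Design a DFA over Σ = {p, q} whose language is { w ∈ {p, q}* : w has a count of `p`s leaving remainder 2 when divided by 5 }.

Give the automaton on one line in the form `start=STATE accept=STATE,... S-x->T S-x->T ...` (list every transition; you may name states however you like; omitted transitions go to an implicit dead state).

start=A accept=C A-p->B A-q->A B-p->C B-q->B C-p->D C-q->C D-p->E D-q->D E-p->A E-q->E

The only thing that matters is how many `p`s have appeared, reduced mod 5. Use one state per residue: A for 0, …, E for 4. Reading `p` moves to the next residue; anything else stays put. C is accepting.
5 states suffice.
       p  q 
>  A   B  A 
   B   C  B 
 * C   D  C 
   D   E  D 
   E   A  E 
(> = start, * = accepting)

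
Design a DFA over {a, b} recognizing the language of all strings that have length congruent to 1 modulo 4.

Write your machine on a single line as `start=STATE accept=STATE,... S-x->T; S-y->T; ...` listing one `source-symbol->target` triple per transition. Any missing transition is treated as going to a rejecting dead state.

Only the length mod 4 matters, so use a 4-cycle: from any state, every input symbol moves to the next state, wrapping S3 back to S0. Mark S1 accepting.
        a   b  
>  S0   S1  S1 
 * S1   S2  S2 
   S2   S3  S3 
   S3   S0  S0 
(> = start, * = accepting)

start=S0; accept=S1; S0-a->S1; S0-b->S1; S1-a->S2; S1-b->S2; S2-a->S3; S2-b->S3; S3-a->S0; S3-b->S0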